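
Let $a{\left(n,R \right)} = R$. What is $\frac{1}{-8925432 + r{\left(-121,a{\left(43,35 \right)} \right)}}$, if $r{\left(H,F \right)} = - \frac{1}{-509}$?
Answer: $- \frac{509}{4543044887} \approx -1.1204 \cdot 10^{-7}$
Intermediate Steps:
$r{\left(H,F \right)} = \frac{1}{509}$ ($r{\left(H,F \right)} = \left(-1\right) \left(- \frac{1}{509}\right) = \frac{1}{509}$)
$\frac{1}{-8925432 + r{\left(-121,a{\left(43,35 \right)} \right)}} = \frac{1}{-8925432 + \frac{1}{509}} = \frac{1}{- \frac{4543044887}{509}} = - \frac{509}{4543044887}$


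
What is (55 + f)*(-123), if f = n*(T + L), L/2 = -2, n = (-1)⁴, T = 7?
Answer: -7134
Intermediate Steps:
n = 1
L = -4 (L = 2*(-2) = -4)
f = 3 (f = 1*(7 - 4) = 1*3 = 3)
(55 + f)*(-123) = (55 + 3)*(-123) = 58*(-123) = -7134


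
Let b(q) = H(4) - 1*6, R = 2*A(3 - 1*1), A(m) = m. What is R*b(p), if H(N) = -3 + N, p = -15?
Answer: -20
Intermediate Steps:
R = 4 (R = 2*(3 - 1*1) = 2*(3 - 1) = 2*2 = 4)
b(q) = -5 (b(q) = (-3 + 4) - 1*6 = 1 - 6 = -5)
R*b(p) = 4*(-5) = -20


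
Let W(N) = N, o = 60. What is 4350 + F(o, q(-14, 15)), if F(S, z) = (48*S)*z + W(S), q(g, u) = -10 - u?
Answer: -67590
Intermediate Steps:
F(S, z) = S + 48*S*z (F(S, z) = (48*S)*z + S = 48*S*z + S = S + 48*S*z)
4350 + F(o, q(-14, 15)) = 4350 + 60*(1 + 48*(-10 - 1*15)) = 4350 + 60*(1 + 48*(-10 - 15)) = 4350 + 60*(1 + 48*(-25)) = 4350 + 60*(1 - 1200) = 4350 + 60*(-1199) = 4350 - 71940 = -67590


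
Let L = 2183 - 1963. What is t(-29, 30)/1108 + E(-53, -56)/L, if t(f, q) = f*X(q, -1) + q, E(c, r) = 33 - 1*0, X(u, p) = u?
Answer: -3369/5540 ≈ -0.60812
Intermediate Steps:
E(c, r) = 33 (E(c, r) = 33 + 0 = 33)
t(f, q) = q + f*q (t(f, q) = f*q + q = q + f*q)
L = 220
t(-29, 30)/1108 + E(-53, -56)/L = (30*(1 - 29))/1108 + 33/220 = (30*(-28))*(1/1108) + 33*(1/220) = -840*1/1108 + 3/20 = -210/277 + 3/20 = -3369/5540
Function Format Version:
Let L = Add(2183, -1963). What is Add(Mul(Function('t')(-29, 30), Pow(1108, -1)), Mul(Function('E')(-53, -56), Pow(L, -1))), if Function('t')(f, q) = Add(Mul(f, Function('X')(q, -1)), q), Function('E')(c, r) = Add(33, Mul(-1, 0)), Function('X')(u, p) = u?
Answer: Rational(-3369, 5540) ≈ -0.60812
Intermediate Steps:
Function('E')(c, r) = 33 (Function('E')(c, r) = Add(33, 0) = 33)
Function('t')(f, q) = Add(q, Mul(f, q)) (Function('t')(f, q) = Add(Mul(f, q), q) = Add(q, Mul(f, q)))
L = 220
Add(Mul(Function('t')(-29, 30), Pow(1108, -1)), Mul(Function('E')(-53, -56), Pow(L, -1))) = Add(Mul(Mul(30, Add(1, -29)), Pow(1108, -1)), Mul(33, Pow(220, -1))) = Add(Mul(Mul(30, -28), Rational(1, 1108)), Mul(33, Rational(1, 220))) = Add(Mul(-840, Rational(1, 1108)), Rational(3, 20)) = Add(Rational(-210, 277), Rational(3, 20)) = Rational(-3369, 5540)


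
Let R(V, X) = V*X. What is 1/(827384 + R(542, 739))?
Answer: 1/1227922 ≈ 8.1438e-7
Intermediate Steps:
1/(827384 + R(542, 739)) = 1/(827384 + 542*739) = 1/(827384 + 400538) = 1/1227922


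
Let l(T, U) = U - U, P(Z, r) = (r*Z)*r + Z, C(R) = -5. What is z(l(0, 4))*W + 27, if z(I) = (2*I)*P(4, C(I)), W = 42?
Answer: 27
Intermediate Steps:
P(Z, r) = Z + Z*r² (P(Z, r) = (Z*r)*r + Z = Z*r² + Z = Z + Z*r²)
l(T, U) = 0
z(I) = 208*I (z(I) = (2*I)*(4*(1 + (-5)²)) = (2*I)*(4*(1 + 25)) = (2*I)*(4*26) = (2*I)*104 = 208*I)
z(l(0, 4))*W + 27 = (208*0)*42 + 27 = 0*42 + 27 = 0 + 27 = 27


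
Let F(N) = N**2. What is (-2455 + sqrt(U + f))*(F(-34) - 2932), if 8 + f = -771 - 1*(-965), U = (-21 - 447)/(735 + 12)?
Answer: 4360080 - 12432*sqrt(26062)/83 ≈ 4.3359e+6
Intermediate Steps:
U = -52/83 (U = -468/747 = -468*1/747 = -52/83 ≈ -0.62651)
f = 186 (f = -8 + (-771 - 1*(-965)) = -8 + (-771 + 965) = -8 + 194 = 186)
(-2455 + sqrt(U + f))*(F(-34) - 2932) = (-2455 + sqrt(-52/83 + 186))*((-34)**2 - 2932) = (-2455 + sqrt(15386/83))*(1156 - 2932) = (-2455 + 7*sqrt(26062)/83)*(-1776) = 4360080 - 12432*sqrt(26062)/83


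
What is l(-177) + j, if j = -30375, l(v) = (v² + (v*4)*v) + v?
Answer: 126093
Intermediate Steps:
l(v) = v + 5*v² (l(v) = (v² + (4*v)*v) + v = (v² + 4*v²) + v = 5*v² + v = v + 5*v²)
l(-177) + j = -177*(1 + 5*(-177)) - 30375 = -177*(1 - 885) - 30375 = -177*(-884) - 30375 = 156468 - 30375 = 126093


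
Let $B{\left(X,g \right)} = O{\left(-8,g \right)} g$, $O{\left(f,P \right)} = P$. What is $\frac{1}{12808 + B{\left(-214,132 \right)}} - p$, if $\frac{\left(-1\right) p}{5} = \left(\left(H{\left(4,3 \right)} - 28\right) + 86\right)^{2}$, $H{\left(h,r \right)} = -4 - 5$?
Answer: $\frac{362935161}{30232} \approx 12005.0$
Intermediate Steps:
$H{\left(h,r \right)} = -9$
$B{\left(X,g \right)} = g^{2}$ ($B{\left(X,g \right)} = g g = g^{2}$)
$p = -12005$ ($p = - 5 \left(\left(-9 - 28\right) + 86\right)^{2} = - 5 \left(-37 + 86\right)^{2} = - 5 \cdot 49^{2} = \left(-5\right) 2401 = -12005$)
$\frac{1}{12808 + B{\left(-214,132 \right)}} - p = \frac{1}{12808 + 132^{2}} - -12005 = \frac{1}{12808 + 17424} + 12005 = \frac{1}{30232} + 12005 = \frac{362935161}{30232}$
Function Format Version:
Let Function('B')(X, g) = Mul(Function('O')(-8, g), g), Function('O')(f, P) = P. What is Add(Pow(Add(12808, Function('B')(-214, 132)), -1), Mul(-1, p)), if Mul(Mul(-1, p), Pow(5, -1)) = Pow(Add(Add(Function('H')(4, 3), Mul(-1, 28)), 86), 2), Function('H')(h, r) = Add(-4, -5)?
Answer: Rational(362935161, 30232) ≈ 12005.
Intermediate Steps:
Function('H')(h, r) = -9
Function('B')(X, g) = Pow(g, 2) (Function('B')(X, g) = Mul(g, g) = Pow(g, 2))
p = -12005 (p = Mul(-5, Pow(Add(Add(-9, Mul(-1, 28)), 86), 2)) = Mul(-5, Pow(Add(Add(-9, -28), 86), 2)) = Mul(-5, Pow(Add(-37, 86), 2)) = Mul(-5, Pow(49, 2)) = Mul(-5, 2401) = -12005)
Add(Pow(Add(12808, Function('B')(-214, 132)), -1), Mul(-1, p)) = Add(Pow(Add(12808, Pow(132, 2)), -1), Mul(-1, -12005)) = Add(Pow(Add(12808, 17424), -1), 12005) = Add(Pow(30232, -1), 12005) = Add(Rational(1, 30232), 12005) = Rational(362935161, 30232)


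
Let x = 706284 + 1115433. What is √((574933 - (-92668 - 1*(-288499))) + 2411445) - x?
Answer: -1821717 + √2790547 ≈ -1.8200e+6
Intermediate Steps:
x = 1821717
√((574933 - (-92668 - 1*(-288499))) + 2411445) - x = √((574933 - (-92668 - 1*(-288499))) + 2411445) - 1*1821717 = √((574933 - (-92668 + 288499)) + 2411445) - 1821717 = √((574933 - 1*195831) + 2411445) - 1821717 = √((574933 - 195831) + 2411445) - 1821717 = √(379102 + 2411445) - 1821717 = √2790547 - 1821717 = -1821717 + √2790547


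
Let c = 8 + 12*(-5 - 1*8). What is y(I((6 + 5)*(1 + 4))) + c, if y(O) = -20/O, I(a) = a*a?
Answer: -89544/605 ≈ -148.01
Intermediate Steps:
I(a) = a²
c = -148 (c = 8 + 12*(-5 - 8) = 8 + 12*(-13) = 8 - 156 = -148)
y(I((6 + 5)*(1 + 4))) + c = -20*1/((1 + 4)²*(6 + 5)²) - 148 = -20/((11*5)²) - 148 = -20/(55²) - 148 = -20/3025 - 148 = -20*1/3025 - 148 = -4/605 - 148 = -89544/605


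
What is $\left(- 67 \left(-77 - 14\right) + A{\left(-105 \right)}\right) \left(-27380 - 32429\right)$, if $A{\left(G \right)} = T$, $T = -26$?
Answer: $-363100439$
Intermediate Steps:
$A{\left(G \right)} = -26$
$\left(- 67 \left(-77 - 14\right) + A{\left(-105 \right)}\right) \left(-27380 - 32429\right) = \left(- 67 \left(-77 - 14\right) - 26\right) \left(-27380 - 32429\right) = \left(\left(-67\right) \left(-91\right) - 26\right) \left(-59809\right) = \left(6097 - 26\right) \left(-59809\right) = 6071 \left(-59809\right) = -363100439$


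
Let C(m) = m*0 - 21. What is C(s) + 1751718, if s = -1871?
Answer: 1751697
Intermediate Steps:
C(m) = -21 (C(m) = 0 - 21 = -21)
C(s) + 1751718 = -21 + 1751718 = 1751697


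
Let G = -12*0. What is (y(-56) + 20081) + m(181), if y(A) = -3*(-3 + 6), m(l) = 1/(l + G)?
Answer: 3633033/181 ≈ 20072.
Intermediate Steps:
G = 0
m(l) = 1/l (m(l) = 1/(l + 0) = 1/l)
y(A) = -9 (y(A) = -3*3 = -9)
(y(-56) + 20081) + m(181) = (-9 + 20081) + 1/181 = 20072 + 1/181 = 3633033/181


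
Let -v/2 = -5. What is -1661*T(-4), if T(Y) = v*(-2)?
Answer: 33220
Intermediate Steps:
v = 10 (v = -2*(-5) = 10)
T(Y) = -20 (T(Y) = 10*(-2) = -20)
-1661*T(-4) = -1661*(-20) = 33220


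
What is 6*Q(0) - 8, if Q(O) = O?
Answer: -8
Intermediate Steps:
6*Q(0) - 8 = 6*0 - 8 = 0 - 8 = -8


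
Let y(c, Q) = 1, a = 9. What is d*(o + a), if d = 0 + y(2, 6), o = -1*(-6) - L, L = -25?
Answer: 40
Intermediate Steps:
o = 31 (o = -1*(-6) - 1*(-25) = 6 + 25 = 31)
d = 1 (d = 0 + 1 = 1)
d*(o + a) = 1*(31 + 9) = 1*40 = 40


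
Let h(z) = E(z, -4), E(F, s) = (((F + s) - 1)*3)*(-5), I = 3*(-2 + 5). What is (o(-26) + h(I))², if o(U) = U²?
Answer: 379456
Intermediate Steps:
I = 9 (I = 3*3 = 9)
E(F, s) = 15 - 15*F - 15*s (E(F, s) = ((-1 + F + s)*3)*(-5) = (-3 + 3*F + 3*s)*(-5) = 15 - 15*F - 15*s)
h(z) = 75 - 15*z (h(z) = 15 - 15*z - 15*(-4) = 15 - 15*z + 60 = 75 - 15*z)
(o(-26) + h(I))² = ((-26)² + (75 - 15*9))² = (676 + (75 - 135))² = (676 - 60)² = 616² = 379456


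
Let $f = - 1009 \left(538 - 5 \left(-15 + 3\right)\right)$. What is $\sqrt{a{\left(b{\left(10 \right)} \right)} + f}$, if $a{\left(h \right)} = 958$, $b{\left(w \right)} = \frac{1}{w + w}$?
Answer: $6 i \sqrt{16734} \approx 776.16 i$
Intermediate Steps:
$b{\left(w \right)} = \frac{1}{2 w}$
$f = -603382$ ($f = - 1009 \left(538 - -60\right) = - 1009 \left(538 + 60\right) = \left(-1009\right) 598 = -603382$)
$\sqrt{a{\left(b{\left(10 \right)} \right)} + f} = \sqrt{958 - 603382} = \sqrt{-602424} = 6 i \sqrt{16734}$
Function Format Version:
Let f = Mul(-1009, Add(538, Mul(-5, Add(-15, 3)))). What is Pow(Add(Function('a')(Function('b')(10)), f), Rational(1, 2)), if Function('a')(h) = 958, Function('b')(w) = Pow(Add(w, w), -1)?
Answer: Mul(6, I, Pow(16734, Rational(1, 2))) ≈ Mul(776.16, I)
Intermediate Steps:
Function('b')(w) = Mul(Rational(1, 2), Pow(w, -1)) (Function('b')(w) = Pow(Mul(2, w), -1) = Mul(Rational(1, 2), Pow(w, -1)))
f = -603382 (f = Mul(-1009, Add(538, Mul(-5, -12))) = Mul(-1009, Add(538, 60)) = Mul(-1009, 598) = -603382)
Pow(Add(Function('a')(Function('b')(10)), f), Rational(1, 2)) = Pow(Add(958, -603382), Rational(1, 2)) = Pow(-602424, Rational(1, 2)) = Mul(6, I, Pow(16734, Rational(1, 2)))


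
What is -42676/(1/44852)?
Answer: -1914103952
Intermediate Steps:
-42676/(1/44852) = -42676/1/44852 = -42676*44852 = -1914103952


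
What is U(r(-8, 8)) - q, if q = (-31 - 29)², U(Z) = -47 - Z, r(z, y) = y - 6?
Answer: -3649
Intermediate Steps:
r(z, y) = -6 + y
q = 3600 (q = (-60)² = 3600)
U(r(-8, 8)) - q = (-47 - (-6 + 8)) - 1*3600 = (-47 - 1*2) - 3600 = (-47 - 2) - 3600 = -49 - 3600 = -3649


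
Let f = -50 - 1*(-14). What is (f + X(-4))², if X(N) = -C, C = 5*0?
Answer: 1296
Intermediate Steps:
C = 0
f = -36 (f = -50 + 14 = -36)
X(N) = 0 (X(N) = -1*0 = 0)
(f + X(-4))² = (-36 + 0)² = (-36)² = 1296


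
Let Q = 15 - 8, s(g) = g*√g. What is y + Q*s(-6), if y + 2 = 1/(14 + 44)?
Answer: -115/58 - 42*I*√6 ≈ -1.9828 - 102.88*I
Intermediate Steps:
s(g) = g^(3/2)
y = -115/58 (y = -2 + 1/(14 + 44) = -2 + 1/58 = -115/58 ≈ -1.9828)
Q = 7
y + Q*s(-6) = -115/58 + 7*(-6)^(3/2) = -115/58 + 7*(-6*I*√6) = -115/58 - 42*I*√6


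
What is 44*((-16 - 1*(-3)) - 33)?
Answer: -2024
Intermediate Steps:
44*((-16 - 1*(-3)) - 33) = 44*((-16 + 3) - 33) = 44*(-13 - 33) = 44*(-46) = -2024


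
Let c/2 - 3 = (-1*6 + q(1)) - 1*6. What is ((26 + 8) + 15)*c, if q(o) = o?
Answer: -784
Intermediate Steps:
c = -16 (c = 6 + 2*((-1*6 + 1) - 1*6) = 6 + 2*((-6 + 1) - 6) = 6 + 2*(-5 - 6) = 6 + 2*(-11) = 6 - 22 = -16)
((26 + 8) + 15)*c = ((26 + 8) + 15)*(-16) = (34 + 15)*(-16) = 49*(-16) = -784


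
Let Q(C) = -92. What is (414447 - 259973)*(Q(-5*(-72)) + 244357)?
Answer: 37732591610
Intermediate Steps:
(414447 - 259973)*(Q(-5*(-72)) + 244357) = (414447 - 259973)*(-92 + 244357) = 154474*244265 = 37732591610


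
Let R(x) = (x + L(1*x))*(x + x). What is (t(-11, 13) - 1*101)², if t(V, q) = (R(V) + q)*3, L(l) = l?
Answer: 1932100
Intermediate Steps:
R(x) = 4*x² (R(x) = (x + 1*x)*(x + x) = (x + x)*(2*x) = (2*x)*(2*x) = 4*x²)
t(V, q) = 3*q + 12*V² (t(V, q) = (4*V² + q)*3 = (q + 4*V²)*3 = 3*q + 12*V²)
(t(-11, 13) - 1*101)² = ((3*13 + 12*(-11)²) - 1*101)² = ((39 + 12*121) - 101)² = ((39 + 1452) - 101)² = (1491 - 101)² = 1390² = 1932100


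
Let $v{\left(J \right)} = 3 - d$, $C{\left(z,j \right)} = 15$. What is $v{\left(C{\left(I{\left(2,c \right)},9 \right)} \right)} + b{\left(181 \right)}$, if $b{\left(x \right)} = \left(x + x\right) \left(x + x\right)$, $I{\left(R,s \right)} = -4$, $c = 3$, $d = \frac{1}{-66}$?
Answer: $\frac{8649103}{66} \approx 1.3105 \cdot 10^{5}$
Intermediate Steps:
$d = - \frac{1}{66} \approx -0.015152$
$b{\left(x \right)} = 4 x^{2}$ ($b{\left(x \right)} = 2 x 2 x = 4 x^{2}$)
$v{\left(J \right)} = \frac{199}{66}$ ($v{\left(J \right)} = 3 - - \frac{1}{66} = 3 + \frac{1}{66} = \frac{199}{66}$)
$v{\left(C{\left(I{\left(2,c \right)},9 \right)} \right)} + b{\left(181 \right)} = \frac{199}{66} + 4 \cdot 181^{2} = \frac{199}{66} + 4 \cdot 32761 = \frac{199}{66} + 131044 = \frac{8649103}{66}$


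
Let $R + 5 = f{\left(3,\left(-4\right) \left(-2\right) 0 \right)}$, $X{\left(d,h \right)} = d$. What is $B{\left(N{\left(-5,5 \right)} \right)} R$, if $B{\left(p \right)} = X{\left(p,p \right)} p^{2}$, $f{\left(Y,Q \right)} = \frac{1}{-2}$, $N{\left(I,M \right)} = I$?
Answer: $\frac{1375}{2} \approx 687.5$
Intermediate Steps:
$f{\left(Y,Q \right)} = - \frac{1}{2}$
$B{\left(p \right)} = p^{3}$ ($B{\left(p \right)} = p p^{2} = p^{3}$)
$R = - \frac{11}{2}$ ($R = -5 - \frac{1}{2} = - \frac{11}{2} \approx -5.5$)
$B{\left(N{\left(-5,5 \right)} \right)} R = \left(-5\right)^{3} \left(- \frac{11}{2}\right) = \left(-125\right) \left(- \frac{11}{2}\right) = \frac{1375}{2}$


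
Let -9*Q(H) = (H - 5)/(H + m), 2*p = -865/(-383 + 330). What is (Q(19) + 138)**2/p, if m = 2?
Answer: 1470026656/630585 ≈ 2331.2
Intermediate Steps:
p = 865/106 (p = (-865/(-383 + 330))/2 = (-865/(-53))/2 = (-865*(-1/53))/2 = (1/2)*(865/53) = 865/106 ≈ 8.1604)
Q(H) = -(-5 + H)/(9*(2 + H)) (Q(H) = -(H - 5)/(9*(H + 2)) = -(-5 + H)/(9*(2 + H)))
(Q(19) + 138)**2/p = ((5 - 1*19)/(9*(2 + 19)) + 138)**2/(865/106) = ((1/9)*(5 - 19)/21 + 138)**2*(106/865) = ((1/9)*(1/21)*(-14) + 138)**2*(106/865) = (-2/27 + 138)**2*(106/865) = (3724/27)**2*(106/865) = (13868176/729)*(106/865) = 1470026656/630585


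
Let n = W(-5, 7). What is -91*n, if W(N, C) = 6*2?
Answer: -1092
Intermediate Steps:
W(N, C) = 12
n = 12
-91*n = -91*12 = -1092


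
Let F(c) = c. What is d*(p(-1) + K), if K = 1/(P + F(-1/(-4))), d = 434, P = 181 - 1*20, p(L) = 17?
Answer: 4760546/645 ≈ 7380.7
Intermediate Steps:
P = 161 (P = 181 - 20 = 161)
K = 4/645 (K = 1/(161 - 1/(-4)) = 1/(161 - 1*(-¼)) = 1/(161 + ¼) = 1/(645/4) = 4/645 ≈ 0.0062016)
d*(p(-1) + K) = 434*(17 + 4/645) = 434*(10969/645) = 4760546/645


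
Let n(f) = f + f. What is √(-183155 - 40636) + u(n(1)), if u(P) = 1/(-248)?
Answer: -1/248 + I*√223791 ≈ -0.0040323 + 473.07*I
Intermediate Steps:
n(f) = 2*f
u(P) = -1/248
√(-183155 - 40636) + u(n(1)) = √(-183155 - 40636) - 1/248 = √(-223791) - 1/248 = I*√223791 - 1/248 = -1/248 + I*√223791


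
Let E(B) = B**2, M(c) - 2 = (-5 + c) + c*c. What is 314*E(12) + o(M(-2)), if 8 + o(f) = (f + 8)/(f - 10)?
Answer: 497281/11 ≈ 45207.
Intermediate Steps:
M(c) = -3 + c + c**2 (M(c) = 2 + ((-5 + c) + c*c) = 2 + ((-5 + c) + c**2) = 2 + (-5 + c + c**2) = -3 + c + c**2)
o(f) = -8 + (8 + f)/(-10 + f) (o(f) = -8 + (f + 8)/(f - 10) = -8 + (8 + f)/(-10 + f))
314*E(12) + o(M(-2)) = 314*12**2 + (88 - 7*(-3 - 2 + (-2)**2))/(-10 + (-3 - 2 + (-2)**2)) = 314*144 + (88 - 7*(-3 - 2 + 4))/(-10 + (-3 - 2 + 4)) = 45216 + (88 - 7*(-1))/(-10 - 1) = 45216 + (88 + 7)/(-11) = 45216 - 1/11*95 = 45216 - 95/11 = 497281/11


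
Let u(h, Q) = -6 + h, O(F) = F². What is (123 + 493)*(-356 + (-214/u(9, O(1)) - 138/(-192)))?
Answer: -3153535/12 ≈ -2.6279e+5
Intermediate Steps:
(123 + 493)*(-356 + (-214/u(9, O(1)) - 138/(-192))) = (123 + 493)*(-356 + (-214/(-6 + 9) - 138/(-192))) = 616*(-356 + (-214/3 - 138*(-1/192))) = 616*(-356 + (-214*⅓ + 23/32)) = 616*(-356 + (-214/3 + 23/32)) = 616*(-356 - 6779/96) = 616*(-40955/96) = -3153535/12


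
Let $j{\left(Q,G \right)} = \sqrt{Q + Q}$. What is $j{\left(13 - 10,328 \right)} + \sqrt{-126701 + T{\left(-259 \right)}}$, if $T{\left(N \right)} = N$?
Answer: $\sqrt{6} + 92 i \sqrt{15} \approx 2.4495 + 356.31 i$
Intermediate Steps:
$j{\left(Q,G \right)} = \sqrt{2} \sqrt{Q}$ ($j{\left(Q,G \right)} = \sqrt{2 Q} = \sqrt{2} \sqrt{Q}$)
$j{\left(13 - 10,328 \right)} + \sqrt{-126701 + T{\left(-259 \right)}} = \sqrt{2} \sqrt{13 - 10} + \sqrt{-126701 - 259} = \sqrt{2} \sqrt{13 - 10} + \sqrt{-126960} = \sqrt{2} \sqrt{3} + 92 i \sqrt{15} = \sqrt{6} + 92 i \sqrt{15}$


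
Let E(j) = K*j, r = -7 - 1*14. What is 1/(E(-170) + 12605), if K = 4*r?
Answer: 1/26885 ≈ 3.7195e-5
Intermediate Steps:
r = -21 (r = -7 - 14 = -21)
K = -84 (K = 4*(-21) = -84)
E(j) = -84*j
1/(E(-170) + 12605) = 1/(-84*(-170) + 12605) = 1/(14280 + 12605) = 1/26885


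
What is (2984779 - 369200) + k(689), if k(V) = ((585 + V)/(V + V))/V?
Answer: 95513098392/36517 ≈ 2.6156e+6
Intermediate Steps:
k(V) = (585 + V)/(2*V**2) (k(V) = ((585 + V)/((2*V)))/V = ((585 + V)*(1/(2*V)))/V = ((585 + V)/(2*V))/V = (585 + V)/(2*V**2))
(2984779 - 369200) + k(689) = (2984779 - 369200) + (1/2)*(585 + 689)/689**2 = 2615579 + (1/2)*(1/474721)*1274 = 2615579 + 49/36517 = 95513098392/36517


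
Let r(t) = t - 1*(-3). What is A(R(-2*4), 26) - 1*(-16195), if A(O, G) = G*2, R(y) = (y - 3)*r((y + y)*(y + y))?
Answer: 16247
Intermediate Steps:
r(t) = 3 + t (r(t) = t + 3 = 3 + t)
R(y) = (-3 + y)*(3 + 4*y**2) (R(y) = (y - 3)*(3 + (y + y)*(y + y)) = (-3 + y)*(3 + (2*y)*(2*y)) = (-3 + y)*(3 + 4*y**2))
A(O, G) = 2*G
A(R(-2*4), 26) - 1*(-16195) = 2*26 - 1*(-16195) = 52 + 16195 = 16247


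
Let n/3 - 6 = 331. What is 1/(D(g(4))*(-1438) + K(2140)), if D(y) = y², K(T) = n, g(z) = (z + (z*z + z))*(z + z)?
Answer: -1/53009421 ≈ -1.8865e-8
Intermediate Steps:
n = 1011 (n = 18 + 3*331 = 18 + 993 = 1011)
g(z) = 2*z*(z² + 2*z) (g(z) = (z + (z² + z))*(2*z) = (z + (z + z²))*(2*z) = (z² + 2*z)*(2*z) = 2*z*(z² + 2*z))
K(T) = 1011
1/(D(g(4))*(-1438) + K(2140)) = 1/((2*4²*(2 + 4))²*(-1438) + 1011) = 1/((2*16*6)²*(-1438) + 1011) = 1/(192²*(-1438) + 1011) = 1/(36864*(-1438) + 1011) = 1/(-53010432 + 1011) = 1/(-53009421) = -1/53009421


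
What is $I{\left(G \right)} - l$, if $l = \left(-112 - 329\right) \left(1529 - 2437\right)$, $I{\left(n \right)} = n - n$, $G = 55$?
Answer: $-400428$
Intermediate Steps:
$I{\left(n \right)} = 0$
$l = 400428$ ($l = \left(-441\right) \left(-908\right) = 400428$)
$I{\left(G \right)} - l = 0 - 400428 = -400428$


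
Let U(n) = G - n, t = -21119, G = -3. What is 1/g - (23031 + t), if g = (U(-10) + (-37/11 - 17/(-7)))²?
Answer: -416980239/218089 ≈ -1912.0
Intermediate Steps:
U(n) = -3 - n
g = 218089/5929 (g = ((-3 - 1*(-10)) + (-37/11 - 17/(-7)))² = ((-3 + 10) + (-37*1/11 - 17*(-⅐)))² = (7 + (-37/11 + 17/7))² = (7 - 72/77)² = (467/77)² = 218089/5929 ≈ 36.783)
1/g - (23031 + t) = 1/(218089/5929) - (23031 - 21119) = 5929/218089 - 1*1912 = 5929/218089 - 1912 = -416980239/218089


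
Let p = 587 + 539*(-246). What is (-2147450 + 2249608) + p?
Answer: -29849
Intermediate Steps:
p = -132007 (p = 587 - 132594 = -132007)
(-2147450 + 2249608) + p = (-2147450 + 2249608) - 132007 = 102158 - 132007 = -29849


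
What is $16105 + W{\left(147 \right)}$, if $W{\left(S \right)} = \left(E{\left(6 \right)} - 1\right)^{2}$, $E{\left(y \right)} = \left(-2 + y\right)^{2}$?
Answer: $16330$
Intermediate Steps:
$W{\left(S \right)} = 225$ ($W{\left(S \right)} = \left(\left(-2 + 6\right)^{2} - 1\right)^{2} = \left(4^{2} - 1\right)^{2} = \left(16 - 1\right)^{2} = 15^{2} = 225$)
$16105 + W{\left(147 \right)} = 16105 + 225 = 16330$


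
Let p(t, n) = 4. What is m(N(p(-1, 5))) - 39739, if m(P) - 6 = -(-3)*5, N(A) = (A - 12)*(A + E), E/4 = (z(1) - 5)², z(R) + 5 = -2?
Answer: -39718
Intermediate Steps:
z(R) = -7 (z(R) = -5 - 2 = -7)
E = 576 (E = 4*(-7 - 5)² = 4*(-12)² = 4*144 = 576)
N(A) = (-12 + A)*(576 + A) (N(A) = (A - 12)*(A + 576) = (-12 + A)*(576 + A))
m(P) = 21 (m(P) = 6 - (-3)*5 = 6 - 1*(-15) = 6 + 15 = 21)
m(N(p(-1, 5))) - 39739 = 21 - 39739 = -39718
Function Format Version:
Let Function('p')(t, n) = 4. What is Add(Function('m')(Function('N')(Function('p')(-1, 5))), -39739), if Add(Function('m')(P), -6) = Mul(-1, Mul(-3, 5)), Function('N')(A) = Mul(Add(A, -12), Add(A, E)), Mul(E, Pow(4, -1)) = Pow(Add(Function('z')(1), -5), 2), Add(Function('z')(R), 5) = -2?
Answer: -39718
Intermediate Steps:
Function('z')(R) = -7 (Function('z')(R) = Add(-5, -2) = -7)
E = 576 (E = Mul(4, Pow(Add(-7, -5), 2)) = Mul(4, Pow(-12, 2)) = Mul(4, 144) = 576)
Function('N')(A) = Mul(Add(-12, A), Add(576, A)) (Function('N')(A) = Mul(Add(A, -12), Add(A, 576)) = Mul(Add(-12, A), Add(576, A)))
Function('m')(P) = 21 (Function('m')(P) = Add(6, Mul(-1, Mul(-3, 5))) = Add(6, Mul(-1, -15)) = Add(6, 15) = 21)
Add(Function('m')(Function('N')(Function('p')(-1, 5))), -39739) = Add(21, -39739) = -39718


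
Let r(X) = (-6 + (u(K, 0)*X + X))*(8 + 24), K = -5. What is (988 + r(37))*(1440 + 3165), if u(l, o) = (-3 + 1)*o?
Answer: 9117900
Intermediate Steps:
u(l, o) = -2*o
r(X) = -192 + 32*X (r(X) = (-6 + ((-2*0)*X + X))*(8 + 24) = (-6 + (0*X + X))*32 = (-6 + (0 + X))*32 = (-6 + X)*32 = -192 + 32*X)
(988 + r(37))*(1440 + 3165) = (988 + (-192 + 32*37))*(1440 + 3165) = (988 + (-192 + 1184))*4605 = (988 + 992)*4605 = 1980*4605 = 9117900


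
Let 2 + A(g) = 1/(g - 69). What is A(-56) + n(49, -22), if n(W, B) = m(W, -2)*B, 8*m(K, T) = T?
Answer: 873/250 ≈ 3.4920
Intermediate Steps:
m(K, T) = T/8
A(g) = -2 + 1/(-69 + g) (A(g) = -2 + 1/(g - 69) = -2 + 1/(-69 + g))
n(W, B) = -B/4 (n(W, B) = ((⅛)*(-2))*B = -B/4)
A(-56) + n(49, -22) = (139 - 2*(-56))/(-69 - 56) - ¼*(-22) = (139 + 112)/(-125) + 11/2 = -1/125*251 + 11/2 = -251/125 + 11/2 = 873/250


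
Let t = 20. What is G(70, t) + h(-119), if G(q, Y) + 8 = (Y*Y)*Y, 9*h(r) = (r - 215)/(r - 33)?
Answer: 5466695/684 ≈ 7992.2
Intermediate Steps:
h(r) = (-215 + r)/(9*(-33 + r)) (h(r) = ((r - 215)/(r - 33))/9 = ((-215 + r)/(-33 + r))/9 = (-215 + r)/(9*(-33 + r)))
G(q, Y) = -8 + Y³ (G(q, Y) = -8 + (Y*Y)*Y = -8 + Y²*Y = -8 + Y³)
G(70, t) + h(-119) = (-8 + 20³) + (-215 - 119)/(9*(-33 - 119)) = (-8 + 8000) + (⅑)*(-334)/(-152) = 7992 + (⅑)*(-1/152)*(-334) = 7992 + 167/684 = 5466695/684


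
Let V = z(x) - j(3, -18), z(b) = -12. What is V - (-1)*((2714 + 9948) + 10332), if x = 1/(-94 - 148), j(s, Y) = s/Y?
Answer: 137893/6 ≈ 22982.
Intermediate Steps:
x = -1/242 (x = 1/(-242) = -1/242 ≈ -0.0041322)
V = -71/6 (V = -12 - 3/(-18) = -12 - 3*(-1)/18 = -12 - 1*(-⅙) = -12 + ⅙ = -71/6 ≈ -11.833)
V - (-1)*((2714 + 9948) + 10332) = -71/6 - (-1)*((2714 + 9948) + 10332) = -71/6 - (-1)*(12662 + 10332) = -71/6 - (-1)*22994 = -71/6 - 1*(-22994) = -71/6 + 22994 = 137893/6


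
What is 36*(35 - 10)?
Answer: 900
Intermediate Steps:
36*(35 - 10) = 36*25 = 900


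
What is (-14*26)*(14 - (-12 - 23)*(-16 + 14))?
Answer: 20384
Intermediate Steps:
(-14*26)*(14 - (-12 - 23)*(-16 + 14)) = -364*(14 - (-35)*(-2)) = -364*(14 - 1*70) = -364*(14 - 70) = -364*(-56) = 20384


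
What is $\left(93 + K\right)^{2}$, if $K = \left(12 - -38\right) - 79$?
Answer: $4096$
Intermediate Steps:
$K = -29$ ($K = \left(12 + 38\right) - 79 = 50 - 79 = -29$)
$\left(93 + K\right)^{2} = \left(93 - 29\right)^{2} = 64^{2} = 4096$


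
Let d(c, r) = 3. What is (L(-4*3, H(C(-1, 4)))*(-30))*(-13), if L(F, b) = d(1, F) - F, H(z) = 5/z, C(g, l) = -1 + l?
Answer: 5850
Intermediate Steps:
L(F, b) = 3 - F
(L(-4*3, H(C(-1, 4)))*(-30))*(-13) = ((3 - (-4)*3)*(-30))*(-13) = ((3 - 1*(-12))*(-30))*(-13) = ((3 + 12)*(-30))*(-13) = (15*(-30))*(-13) = -450*(-13) = 5850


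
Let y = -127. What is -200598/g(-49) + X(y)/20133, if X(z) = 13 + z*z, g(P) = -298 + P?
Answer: 4044240808/6986151 ≈ 578.89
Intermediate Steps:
X(z) = 13 + z²
-200598/g(-49) + X(y)/20133 = -200598/(-298 - 49) + (13 + (-127)²)/20133 = -200598/(-347) + (13 + 16129)*(1/20133) = -200598*(-1/347) + 16142*(1/20133) = 200598/347 + 16142/20133 = 4044240808/6986151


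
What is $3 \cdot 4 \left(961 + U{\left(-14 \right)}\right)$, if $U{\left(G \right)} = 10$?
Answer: $11652$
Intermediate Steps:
$3 \cdot 4 \left(961 + U{\left(-14 \right)}\right) = 3 \cdot 4 \left(961 + 10\right) = 12 \cdot 971 = 11652$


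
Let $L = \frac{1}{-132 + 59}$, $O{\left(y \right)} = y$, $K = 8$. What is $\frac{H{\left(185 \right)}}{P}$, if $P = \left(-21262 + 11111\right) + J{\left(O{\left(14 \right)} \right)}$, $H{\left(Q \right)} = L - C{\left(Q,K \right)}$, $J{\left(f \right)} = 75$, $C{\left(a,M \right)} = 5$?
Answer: $\frac{183}{367774} \approx 0.00049759$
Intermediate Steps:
$L = - \frac{1}{73}$ ($L = \frac{1}{-73} = - \frac{1}{73} \approx -0.013699$)
$H{\left(Q \right)} = - \frac{366}{73}$ ($H{\left(Q \right)} = - \frac{1}{73} - 5 = - \frac{366}{73}$)
$P = -10076$ ($P = \left(-21262 + 11111\right) + 75 = -10151 + 75 = -10076$)
$\frac{H{\left(185 \right)}}{P} = - \frac{366}{73 \left(-10076\right)} = \left(- \frac{366}{73}\right) \left(- \frac{1}{10076}\right) = \frac{183}{367774}$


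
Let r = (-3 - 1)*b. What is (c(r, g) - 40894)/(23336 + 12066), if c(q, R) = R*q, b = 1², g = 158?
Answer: -20763/17701 ≈ -1.1730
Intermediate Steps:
b = 1
r = -4 (r = (-3 - 1)*1 = -4*1 = -4)
(c(r, g) - 40894)/(23336 + 12066) = (158*(-4) - 40894)/(23336 + 12066) = (-632 - 40894)/35402 = -41526*1/35402 = -20763/17701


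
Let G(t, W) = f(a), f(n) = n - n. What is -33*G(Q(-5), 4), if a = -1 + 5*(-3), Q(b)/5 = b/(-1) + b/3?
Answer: 0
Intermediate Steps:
Q(b) = -10*b/3 (Q(b) = 5*(b/(-1) + b/3) = 5*(b*(-1) + b*(1/3)) = 5*(-b + b/3) = 5*(-2*b/3) = -10*b/3)
a = -16 (a = -1 - 15 = -16)
f(n) = 0
G(t, W) = 0
-33*G(Q(-5), 4) = -33*0 = 0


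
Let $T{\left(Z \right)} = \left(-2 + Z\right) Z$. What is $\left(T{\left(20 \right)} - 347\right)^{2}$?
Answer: $169$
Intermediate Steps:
$T{\left(Z \right)} = Z \left(-2 + Z\right)$
$\left(T{\left(20 \right)} - 347\right)^{2} = \left(20 \left(-2 + 20\right) - 347\right)^{2} = \left(20 \cdot 18 - 347\right)^{2} = \left(360 - 347\right)^{2} = 13^{2} = 169$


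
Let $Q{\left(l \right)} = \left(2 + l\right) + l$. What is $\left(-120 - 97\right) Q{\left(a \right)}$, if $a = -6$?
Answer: $2170$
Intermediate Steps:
$Q{\left(l \right)} = 2 + 2 l$
$\left(-120 - 97\right) Q{\left(a \right)} = \left(-120 - 97\right) \left(2 + 2 \left(-6\right)\right) = - 217 \left(2 - 12\right) = \left(-217\right) \left(-10\right) = 2170$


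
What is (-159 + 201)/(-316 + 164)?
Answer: -21/76 ≈ -0.27632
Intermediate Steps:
(-159 + 201)/(-316 + 164) = 42/(-152) = 42*(-1/152) = -21/76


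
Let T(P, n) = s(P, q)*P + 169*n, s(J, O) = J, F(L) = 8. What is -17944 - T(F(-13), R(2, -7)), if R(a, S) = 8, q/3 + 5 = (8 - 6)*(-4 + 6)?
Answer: -19360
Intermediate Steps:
q = -3 (q = -15 + 3*((8 - 6)*(-4 + 6)) = -15 + 3*(2*2) = -15 + 3*4 = -15 + 12 = -3)
T(P, n) = P² + 169*n (T(P, n) = P*P + 169*n = P² + 169*n)
-17944 - T(F(-13), R(2, -7)) = -17944 - (8² + 169*8) = -17944 - (64 + 1352) = -17944 - 1*1416 = -17944 - 1416 = -19360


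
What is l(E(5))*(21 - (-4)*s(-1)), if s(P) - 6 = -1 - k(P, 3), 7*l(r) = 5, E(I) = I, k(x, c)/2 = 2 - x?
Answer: 85/7 ≈ 12.143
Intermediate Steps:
k(x, c) = 4 - 2*x (k(x, c) = 2*(2 - x) = 4 - 2*x)
l(r) = 5/7 (l(r) = (⅐)*5 = 5/7)
s(P) = 1 + 2*P (s(P) = 6 + (-1 - (4 - 2*P)) = 6 + (-1 + (-4 + 2*P)) = 6 + (-5 + 2*P) = 1 + 2*P)
l(E(5))*(21 - (-4)*s(-1)) = 5*(21 - (-4)*(1 + 2*(-1)))/7 = 5*(21 - (-4)*(1 - 2))/7 = 5*(21 - (-4)*(-1))/7 = 5*(21 - 1*4)/7 = 5*(21 - 4)/7 = (5/7)*17 = 85/7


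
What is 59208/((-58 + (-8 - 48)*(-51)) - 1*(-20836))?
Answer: 9868/3939 ≈ 2.5052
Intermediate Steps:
59208/((-58 + (-8 - 48)*(-51)) - 1*(-20836)) = 59208/((-58 - 56*(-51)) + 20836) = 59208/((-58 + 2856) + 20836) = 59208/(2798 + 20836) = 59208/23634 = 59208*(1/23634) = 9868/3939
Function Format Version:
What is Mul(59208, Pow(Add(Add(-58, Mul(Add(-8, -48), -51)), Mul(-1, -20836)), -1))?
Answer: Rational(9868, 3939) ≈ 2.5052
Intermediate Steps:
Mul(59208, Pow(Add(Add(-58, Mul(Add(-8, -48), -51)), Mul(-1, -20836)), -1)) = Mul(59208, Pow(Add(Add(-58, Mul(-56, -51)), 20836), -1)) = Mul(59208, Pow(Add(Add(-58, 2856), 20836), -1)) = Mul(59208, Pow(Add(2798, 20836), -1)) = Mul(59208, Pow(23634, -1)) = Mul(59208, Rational(1, 23634)) = Rational(9868, 3939)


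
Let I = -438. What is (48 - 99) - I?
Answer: 387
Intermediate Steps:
(48 - 99) - I = (48 - 99) - 1*(-438) = -51 + 438 = 387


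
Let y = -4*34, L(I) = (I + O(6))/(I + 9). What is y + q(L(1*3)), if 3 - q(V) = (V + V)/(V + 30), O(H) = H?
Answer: -5455/41 ≈ -133.05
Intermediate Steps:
L(I) = (6 + I)/(9 + I) (L(I) = (I + 6)/(I + 9) = (6 + I)/(9 + I))
y = -136
q(V) = 3 - 2*V/(30 + V) (q(V) = 3 - (V + V)/(V + 30) = 3 - 2*V/(30 + V))
y + q(L(1*3)) = -136 + (90 + (6 + 1*3)/(9 + 1*3))/(30 + (6 + 1*3)/(9 + 1*3)) = -136 + (90 + (6 + 3)/(9 + 3))/(30 + (6 + 3)/(9 + 3)) = -136 + (90 + 9/12)/(30 + 9/12) = -136 + (90 + (1/12)*9)/(30 + (1/12)*9) = -136 + (90 + ¾)/(30 + ¾) = -136 + (363/4)/(123/4) = -136 + (4/123)*(363/4) = -136 + 121/41 = -5455/41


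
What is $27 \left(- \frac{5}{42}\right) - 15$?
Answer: $- \frac{255}{14} \approx -18.214$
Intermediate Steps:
$27 \left(- \frac{5}{42}\right) - 15 = - \frac{45}{14} - 15 = - \frac{255}{14}$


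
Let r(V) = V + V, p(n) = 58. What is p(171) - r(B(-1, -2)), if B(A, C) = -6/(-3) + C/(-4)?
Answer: 53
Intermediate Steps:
B(A, C) = 2 - C/4 (B(A, C) = -6*(-⅓) + C*(-¼) = 2 - C/4)
r(V) = 2*V
p(171) - r(B(-1, -2)) = 58 - 2*(2 - ¼*(-2)) = 58 - 2*(2 + ½) = 58 - 2*5/2 = 58 - 1*5 = 58 - 5 = 53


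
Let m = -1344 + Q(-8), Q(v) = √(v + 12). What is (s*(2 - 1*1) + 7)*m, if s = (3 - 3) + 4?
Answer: -14762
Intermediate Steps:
Q(v) = √(12 + v)
s = 4 (s = 0 + 4 = 4)
m = -1342 (m = -1344 + √(12 - 8) = -1344 + √4 = -1344 + 2 = -1342)
(s*(2 - 1*1) + 7)*m = (4*(2 - 1*1) + 7)*(-1342) = (4*(2 - 1) + 7)*(-1342) = (4*1 + 7)*(-1342) = (4 + 7)*(-1342) = 11*(-1342) = -14762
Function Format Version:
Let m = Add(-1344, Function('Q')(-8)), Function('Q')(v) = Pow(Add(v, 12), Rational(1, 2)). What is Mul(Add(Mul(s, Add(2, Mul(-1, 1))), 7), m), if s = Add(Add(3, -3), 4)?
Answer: -14762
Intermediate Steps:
Function('Q')(v) = Pow(Add(12, v), Rational(1, 2))
s = 4 (s = Add(0, 4) = 4)
m = -1342 (m = Add(-1344, Pow(Add(12, -8), Rational(1, 2))) = Add(-1344, Pow(4, Rational(1, 2))) = Add(-1344, 2) = -1342)
Mul(Add(Mul(s, Add(2, Mul(-1, 1))), 7), m) = Mul(Add(Mul(4, Add(2, Mul(-1, 1))), 7), -1342) = Mul(Add(Mul(4, Add(2, -1)), 7), -1342) = Mul(Add(Mul(4, 1), 7), -1342) = Mul(Add(4, 7), -1342) = Mul(11, -1342) = -14762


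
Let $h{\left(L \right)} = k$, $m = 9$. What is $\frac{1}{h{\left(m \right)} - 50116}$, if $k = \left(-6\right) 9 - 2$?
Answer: $- \frac{1}{50172} \approx -1.9931 \cdot 10^{-5}$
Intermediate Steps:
$k = -56$ ($k = -54 - 2 = -56$)
$h{\left(L \right)} = -56$
$\frac{1}{h{\left(m \right)} - 50116} = \frac{1}{-56 - 50116} = \frac{1}{-50172} = - \frac{1}{50172}$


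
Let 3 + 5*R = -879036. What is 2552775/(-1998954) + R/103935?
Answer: -342641319259/115422935550 ≈ -2.9686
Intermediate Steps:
R = -879039/5 (R = -⅗ + (⅕)*(-879036) = -⅗ - 879036/5 = -879039/5 ≈ -1.7581e+5)
2552775/(-1998954) + R/103935 = 2552775/(-1998954) - 879039/5/103935 = 2552775*(-1/1998954) - 879039/5*1/103935 = -850925/666318 - 293013/173225 = -342641319259/115422935550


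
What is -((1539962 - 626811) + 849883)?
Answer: -1763034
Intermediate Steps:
-((1539962 - 626811) + 849883) = -(913151 + 849883) = -1*1763034 = -1763034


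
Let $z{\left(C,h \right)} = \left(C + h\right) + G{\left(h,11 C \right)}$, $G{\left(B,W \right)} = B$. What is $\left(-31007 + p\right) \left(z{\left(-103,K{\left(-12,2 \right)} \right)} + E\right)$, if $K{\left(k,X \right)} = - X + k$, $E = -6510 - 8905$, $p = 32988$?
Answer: $-30796626$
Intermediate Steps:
$E = -15415$ ($E = -6510 - 8905 = -15415$)
$K{\left(k,X \right)} = k - X$
$z{\left(C,h \right)} = C + 2 h$ ($z{\left(C,h \right)} = \left(C + h\right) + h = C + 2 h$)
$\left(-31007 + p\right) \left(z{\left(-103,K{\left(-12,2 \right)} \right)} + E\right) = \left(-31007 + 32988\right) \left(\left(-103 + 2 \left(-12 - 2\right)\right) - 15415\right) = 1981 \left(\left(-103 + 2 \left(-12 - 2\right)\right) - 15415\right) = 1981 \left(\left(-103 + 2 \left(-14\right)\right) - 15415\right) = 1981 \left(\left(-103 - 28\right) - 15415\right) = 1981 \left(-131 - 15415\right) = 1981 \left(-15546\right) = -30796626$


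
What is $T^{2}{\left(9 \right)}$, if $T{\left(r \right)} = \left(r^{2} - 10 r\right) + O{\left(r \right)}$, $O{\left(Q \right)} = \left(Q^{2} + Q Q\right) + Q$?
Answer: $26244$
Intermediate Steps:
$O{\left(Q \right)} = Q + 2 Q^{2}$ ($O{\left(Q \right)} = \left(Q^{2} + Q^{2}\right) + Q = 2 Q^{2} + Q = Q + 2 Q^{2}$)
$T{\left(r \right)} = r^{2} - 10 r + r \left(1 + 2 r\right)$ ($T{\left(r \right)} = \left(r^{2} - 10 r\right) + r \left(1 + 2 r\right) = r^{2} - 10 r + r \left(1 + 2 r\right)$)
$T^{2}{\left(9 \right)} = \left(3 \cdot 9 \left(-3 + 9\right)\right)^{2} = \left(3 \cdot 9 \cdot 6\right)^{2} = 162^{2} = 26244$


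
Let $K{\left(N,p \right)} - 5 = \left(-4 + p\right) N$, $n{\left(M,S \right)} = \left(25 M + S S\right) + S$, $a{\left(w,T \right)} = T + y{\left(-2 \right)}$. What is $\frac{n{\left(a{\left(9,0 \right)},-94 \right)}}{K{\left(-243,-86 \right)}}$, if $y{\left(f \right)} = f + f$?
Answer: $\frac{8642}{21875} \approx 0.39506$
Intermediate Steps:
$y{\left(f \right)} = 2 f$
$a{\left(w,T \right)} = -4 + T$ ($a{\left(w,T \right)} = T + 2 \left(-2\right) = T - 4 = -4 + T$)
$n{\left(M,S \right)} = S + S^{2} + 25 M$ ($n{\left(M,S \right)} = \left(25 M + S^{2}\right) + S = \left(S^{2} + 25 M\right) + S = S + S^{2} + 25 M$)
$K{\left(N,p \right)} = 5 + N \left(-4 + p\right)$ ($K{\left(N,p \right)} = 5 + \left(-4 + p\right) N = 5 + N \left(-4 + p\right)$)
$\frac{n{\left(a{\left(9,0 \right)},-94 \right)}}{K{\left(-243,-86 \right)}} = \frac{-94 + \left(-94\right)^{2} + 25 \left(-4 + 0\right)}{5 - -972 - -20898} = \frac{-94 + 8836 + 25 \left(-4\right)}{5 + 972 + 20898} = \frac{-94 + 8836 - 100}{21875} = 8642 \cdot \frac{1}{21875} = \frac{8642}{21875}$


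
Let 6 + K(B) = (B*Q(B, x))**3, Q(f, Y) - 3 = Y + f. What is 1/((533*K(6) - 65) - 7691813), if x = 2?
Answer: 1/145540292 ≈ 6.8709e-9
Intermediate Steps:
Q(f, Y) = 3 + Y + f (Q(f, Y) = 3 + (Y + f) = 3 + Y + f)
K(B) = -6 + B**3*(5 + B)**3 (K(B) = -6 + (B*(3 + 2 + B))**3 = -6 + (B*(5 + B))**3 = -6 + B**3*(5 + B)**3)
1/((533*K(6) - 65) - 7691813) = 1/((533*(-6 + 6**3*(5 + 6)**3) - 65) - 7691813) = 1/((533*(-6 + 216*11**3) - 65) - 7691813) = 1/((533*(-6 + 216*1331) - 65) - 7691813) = 1/((533*(-6 + 287496) - 65) - 7691813) = 1/((533*287490 - 65) - 7691813) = 1/((153232170 - 65) - 7691813) = 1/(153232105 - 7691813) = 1/145540292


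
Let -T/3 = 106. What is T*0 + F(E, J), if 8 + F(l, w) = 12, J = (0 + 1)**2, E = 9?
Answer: 4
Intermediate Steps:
T = -318 (T = -3*106 = -318)
J = 1 (J = 1**2 = 1)
F(l, w) = 4 (F(l, w) = -8 + 12 = 4)
T*0 + F(E, J) = -318*0 + 4 = 0 + 4 = 4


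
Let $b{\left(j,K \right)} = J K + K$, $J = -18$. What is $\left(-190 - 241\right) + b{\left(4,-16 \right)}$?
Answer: $-159$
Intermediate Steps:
$b{\left(j,K \right)} = - 17 K$ ($b{\left(j,K \right)} = - 18 K + K = - 17 K$)
$\left(-190 - 241\right) + b{\left(4,-16 \right)} = \left(-190 - 241\right) - -272 = -431 + 272 = -159$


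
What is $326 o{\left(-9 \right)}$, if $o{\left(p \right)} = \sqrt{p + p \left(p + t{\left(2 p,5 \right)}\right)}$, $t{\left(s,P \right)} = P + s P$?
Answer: $978 \sqrt{93} \approx 9431.5$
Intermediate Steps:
$t{\left(s,P \right)} = P + P s$
$o{\left(p \right)} = \sqrt{p + p \left(5 + 11 p\right)}$ ($o{\left(p \right)} = \sqrt{p + p \left(p + 5 \left(1 + 2 p\right)\right)} = \sqrt{p + p \left(p + \left(5 + 10 p\right)\right)} = \sqrt{p + p \left(5 + 11 p\right)}$)
$326 o{\left(-9 \right)} = 326 \sqrt{- 9 \left(6 + 11 \left(-9\right)\right)} = 326 \sqrt{- 9 \left(6 - 99\right)} = 326 \sqrt{\left(-9\right) \left(-93\right)} = 326 \sqrt{837} = 326 \cdot 3 \sqrt{93} = 978 \sqrt{93}$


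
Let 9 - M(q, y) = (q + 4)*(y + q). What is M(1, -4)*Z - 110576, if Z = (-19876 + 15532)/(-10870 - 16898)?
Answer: -127932088/1157 ≈ -1.1057e+5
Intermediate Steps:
Z = 181/1157 (Z = -4344/(-27768) = -4344*(-1/27768) = 181/1157 ≈ 0.15644)
M(q, y) = 9 - (4 + q)*(q + y) (M(q, y) = 9 - (q + 4)*(y + q) = 9 - (4 + q)*(q + y))
M(1, -4)*Z - 110576 = (9 - 1*1**2 - 4*1 - 4*(-4) - 1*1*(-4))*(181/1157) - 110576 = (9 - 1*1 - 4 + 16 + 4)*(181/1157) - 110576 = (9 - 1 - 4 + 16 + 4)*(181/1157) - 110576 = 24*(181/1157) - 110576 = 4344/1157 - 110576 = -127932088/1157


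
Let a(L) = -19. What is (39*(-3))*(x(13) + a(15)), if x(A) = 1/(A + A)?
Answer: 4437/2 ≈ 2218.5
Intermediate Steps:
x(A) = 1/(2*A)
(39*(-3))*(x(13) + a(15)) = (39*(-3))*((1/2)/13 - 19) = -117*((1/2)*(1/13) - 19) = -117*(1/26 - 19) = -117*(-493/26) = 4437/2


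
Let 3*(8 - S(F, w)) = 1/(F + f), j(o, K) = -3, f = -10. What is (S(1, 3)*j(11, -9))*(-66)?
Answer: 4774/3 ≈ 1591.3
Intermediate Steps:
S(F, w) = 8 - 1/(3*(-10 + F)) (S(F, w) = 8 - 1/(3*(F - 10)) = 8 - 1/(3*(-10 + F)))
(S(1, 3)*j(11, -9))*(-66) = (((-241 + 24*1)/(3*(-10 + 1)))*(-3))*(-66) = (((⅓)*(-241 + 24)/(-9))*(-3))*(-66) = (((⅓)*(-⅑)*(-217))*(-3))*(-66) = ((217/27)*(-3))*(-66) = -217/9*(-66) = 4774/3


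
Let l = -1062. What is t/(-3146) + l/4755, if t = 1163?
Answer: -2957039/4986410 ≈ -0.59302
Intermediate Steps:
t/(-3146) + l/4755 = 1163/(-3146) - 1062/4755 = 1163*(-1/3146) - 1062*1/4755 = -1163/3146 - 354/1585 = -2957039/4986410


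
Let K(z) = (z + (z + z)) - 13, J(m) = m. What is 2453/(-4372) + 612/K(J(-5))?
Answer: -686087/30604 ≈ -22.418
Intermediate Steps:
K(z) = -13 + 3*z (K(z) = (z + 2*z) - 13 = 3*z - 13 = -13 + 3*z)
2453/(-4372) + 612/K(J(-5)) = 2453/(-4372) + 612/(-13 + 3*(-5)) = 2453*(-1/4372) + 612/(-13 - 15) = -2453/4372 + 612/(-28) = -2453/4372 + 612*(-1/28) = -2453/4372 - 153/7 = -686087/30604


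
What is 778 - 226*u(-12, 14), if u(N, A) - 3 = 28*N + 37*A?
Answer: -41032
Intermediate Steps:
u(N, A) = 3 + 28*N + 37*A (u(N, A) = 3 + (28*N + 37*A) = 3 + 28*N + 37*A)
778 - 226*u(-12, 14) = 778 - 226*(3 + 28*(-12) + 37*14) = 778 - 226*(3 - 336 + 518) = 778 - 226*185 = 778 - 41810 = -41032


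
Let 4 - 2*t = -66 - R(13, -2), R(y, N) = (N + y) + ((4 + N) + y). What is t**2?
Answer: 2304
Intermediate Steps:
R(y, N) = 4 + 2*N + 2*y (R(y, N) = (N + y) + (4 + N + y) = 4 + 2*N + 2*y)
t = 48 (t = 2 - (-66 - (4 + 2*(-2) + 2*13))/2 = 2 - (-66 - (4 - 4 + 26))/2 = 2 - (-66 - 1*26)/2 = 2 - (-66 - 26)/2 = 2 - 1/2*(-92) = 2 + 46 = 48)
t**2 = 48**2 = 2304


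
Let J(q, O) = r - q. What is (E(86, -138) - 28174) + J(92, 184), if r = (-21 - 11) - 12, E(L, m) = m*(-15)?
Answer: -26240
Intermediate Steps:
E(L, m) = -15*m
r = -44 (r = -32 - 12 = -44)
J(q, O) = -44 - q
(E(86, -138) - 28174) + J(92, 184) = (-15*(-138) - 28174) + (-44 - 1*92) = (2070 - 28174) + (-44 - 92) = -26104 - 136 = -26240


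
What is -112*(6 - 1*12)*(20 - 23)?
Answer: -2016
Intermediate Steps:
-112*(6 - 1*12)*(20 - 23) = -112*(6 - 12)*(-3) = -(-672)*(-3) = -112*18 = -2016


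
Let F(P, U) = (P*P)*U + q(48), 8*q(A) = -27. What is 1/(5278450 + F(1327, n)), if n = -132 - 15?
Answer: -8/2028624931 ≈ -3.9436e-9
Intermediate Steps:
q(A) = -27/8 (q(A) = (1/8)*(-27) = -27/8)
n = -147
F(P, U) = -27/8 + U*P**2 (F(P, U) = (P*P)*U - 27/8 = P**2*U - 27/8 = U*P**2 - 27/8 = -27/8 + U*P**2)
1/(5278450 + F(1327, n)) = 1/(5278450 + (-27/8 - 147*1327**2)) = 1/(5278450 + (-27/8 - 147*1760929)) = 1/(5278450 + (-27/8 - 258856563)) = 1/(5278450 - 2070852531/8) = 1/(-2028624931/8) = -8/2028624931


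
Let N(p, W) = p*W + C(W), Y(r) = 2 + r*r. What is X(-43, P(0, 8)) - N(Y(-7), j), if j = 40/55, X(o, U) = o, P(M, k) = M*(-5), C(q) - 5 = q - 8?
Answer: -856/11 ≈ -77.818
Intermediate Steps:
C(q) = -3 + q (C(q) = 5 + (q - 8) = 5 + (-8 + q) = -3 + q)
P(M, k) = -5*M
j = 8/11 (j = 40*(1/55) = 8/11 ≈ 0.72727)
Y(r) = 2 + r**2
N(p, W) = -3 + W + W*p (N(p, W) = p*W + (-3 + W) = W*p + (-3 + W) = -3 + W + W*p)
X(-43, P(0, 8)) - N(Y(-7), j) = -43 - (-3 + 8/11 + 8*(2 + (-7)**2)/11) = -43 - (-3 + 8/11 + 8*(2 + 49)/11) = -43 - (-3 + 8/11 + (8/11)*51) = -43 - (-3 + 8/11 + 408/11) = -43 - 1*383/11 = -43 - 383/11 = -856/11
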